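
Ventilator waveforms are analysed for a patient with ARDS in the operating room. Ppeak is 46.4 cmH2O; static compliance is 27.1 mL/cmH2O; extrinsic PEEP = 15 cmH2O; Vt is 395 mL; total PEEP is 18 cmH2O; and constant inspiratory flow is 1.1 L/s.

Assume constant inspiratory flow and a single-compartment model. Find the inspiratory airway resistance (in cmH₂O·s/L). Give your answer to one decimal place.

12.6

Total PEEP = 18 cmH2O (set 15 + intrinsic 3); this is the baseline alveolar pressure.
Equation of motion (constant flow): PIP = Vt/C + R·V̇ + PEEP.
R·V̇ = PIP − Vt/C − PEEP = 46.4 − 395/27.1 − 18 = 46.4 − 14.576 − 18 = 13.824 cmH2O.
R = 13.824 / 1.1 = 12.567 cmH2O·s/L.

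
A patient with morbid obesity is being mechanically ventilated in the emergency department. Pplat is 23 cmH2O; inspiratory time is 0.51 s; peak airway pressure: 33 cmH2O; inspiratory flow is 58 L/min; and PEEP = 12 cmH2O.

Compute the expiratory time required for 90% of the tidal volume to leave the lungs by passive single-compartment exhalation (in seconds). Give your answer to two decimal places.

1.07

Flow: 58 L/min ÷ 60 = 0.9667 L/s.
Vt = flow × Ti = 0.9667 L/s × 0.51 s × 1000 mL/L = 493.02 mL.
R = (PIP − Pplat)/V̇ = (33 − 23) / 0.9667 = 10.0/0.9667 = 10.344 cmH2O·s/L.
C = Vt/(Pplat − PEEP) = 493.02 / (23 − 12) = 493.02/11.0 = 44.82 mL/cmH2O.
τ = R × C = 10.344 × 0.04482 L/cmH2O = 0.4636 s.
t = −τ·ln(1 − 0.90) = −0.4636·ln(0.1) = 1.067 s.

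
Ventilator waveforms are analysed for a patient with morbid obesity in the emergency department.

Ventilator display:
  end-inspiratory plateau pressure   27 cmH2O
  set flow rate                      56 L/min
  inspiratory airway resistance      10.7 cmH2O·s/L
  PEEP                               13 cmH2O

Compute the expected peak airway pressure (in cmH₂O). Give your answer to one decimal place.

Flow: 56 L/min ÷ 60 = 0.9333 L/s.
PIP = Pplat + Raw × flow = 27 + 10.7 × 0.9333 = 27 + 9.986 = 36.986 cmH2O.

37.0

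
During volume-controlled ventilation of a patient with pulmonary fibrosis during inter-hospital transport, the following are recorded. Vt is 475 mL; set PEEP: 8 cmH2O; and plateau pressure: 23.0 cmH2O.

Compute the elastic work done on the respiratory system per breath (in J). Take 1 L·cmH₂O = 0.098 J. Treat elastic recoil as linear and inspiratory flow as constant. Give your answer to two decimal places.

0.35

Elastic work ≈ ½ × (Pplat − PEEP) × Vt = 0.5 × (23.0 − 8) × 0.475 L = 0.5 × 15.0 × 0.475 = 3.563 L·cmH2O.
× 0.098 J/(L·cmH2O) → 0.3492 J.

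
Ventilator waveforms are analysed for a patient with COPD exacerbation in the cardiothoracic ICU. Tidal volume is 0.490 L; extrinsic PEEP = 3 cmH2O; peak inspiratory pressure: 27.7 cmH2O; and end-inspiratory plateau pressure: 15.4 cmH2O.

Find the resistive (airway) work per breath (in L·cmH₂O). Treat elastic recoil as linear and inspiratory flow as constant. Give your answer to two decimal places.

With constant inspiratory flow the resistive pressure is constant at PIP − Pplat = 27.7 − 15.4 = 12.3 cmH2O, so resistive work = 12.3 × 0.490 = 6.027 L·cmH2O.

6.03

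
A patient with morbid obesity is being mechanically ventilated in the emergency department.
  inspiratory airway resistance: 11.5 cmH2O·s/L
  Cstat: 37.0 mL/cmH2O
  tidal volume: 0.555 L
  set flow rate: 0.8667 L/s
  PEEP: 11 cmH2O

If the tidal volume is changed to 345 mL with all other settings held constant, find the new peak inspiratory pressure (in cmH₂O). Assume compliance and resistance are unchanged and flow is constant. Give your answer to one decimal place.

PIP = Vt/C + R·V̇ + PEEP (constant-flow equation of motion).
Only the elastic term changes: ΔPIP = ΔVt / C = (345 − 555) / 37.0 = -5.676 cmH2O.
Original PIP = 555/37.0 + 11.5×0.8667 + 11 = 35.967 cmH2O; new PIP = 35.967 + (-5.676) = 30.291 cmH2O.

30.3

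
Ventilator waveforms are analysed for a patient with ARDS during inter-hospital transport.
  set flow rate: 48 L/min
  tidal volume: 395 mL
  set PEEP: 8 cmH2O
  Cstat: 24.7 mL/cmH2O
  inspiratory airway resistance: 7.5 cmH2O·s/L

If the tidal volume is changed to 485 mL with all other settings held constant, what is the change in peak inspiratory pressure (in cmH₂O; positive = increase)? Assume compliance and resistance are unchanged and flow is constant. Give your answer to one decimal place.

3.6

PIP = Vt/C + R·V̇ + PEEP (constant-flow equation of motion).
Only the elastic term changes: ΔPIP = ΔVt / C = (485 − 395) / 24.7 = 3.644 cmH2O.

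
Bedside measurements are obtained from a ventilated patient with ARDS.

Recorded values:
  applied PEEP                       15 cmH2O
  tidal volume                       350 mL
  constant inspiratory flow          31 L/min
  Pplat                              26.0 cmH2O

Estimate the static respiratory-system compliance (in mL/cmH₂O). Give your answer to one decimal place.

Cstat = Vt / (Pplat − PEEP) = 350 / (26.0 − 15) = 350 / 11.0 = 31.818 mL/cmH2O.

31.8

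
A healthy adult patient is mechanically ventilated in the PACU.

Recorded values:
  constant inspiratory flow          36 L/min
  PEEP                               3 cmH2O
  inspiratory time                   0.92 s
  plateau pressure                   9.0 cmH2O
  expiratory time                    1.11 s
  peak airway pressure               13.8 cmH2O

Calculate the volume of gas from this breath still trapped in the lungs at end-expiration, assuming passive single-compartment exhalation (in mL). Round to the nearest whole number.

122

Flow: 36 L/min ÷ 60 = 0.6 L/s.
Vt = flow × Ti = 0.6 L/s × 0.92 s × 1000 mL/L = 552.0 mL.
R = (PIP − Pplat)/V̇ = (13.8 − 9.0) / 0.6 = 4.8/0.6 = 8.0 cmH2O·s/L.
C = Vt/(Pplat − PEEP) = 552.0 / (9.0 − 3) = 552.0/6.0 = 92.0 mL/cmH2O.
τ = R × C = 8.0 × 0.092 L/cmH2O = 0.736 s.
Fraction remaining = e^(−Te/τ) = e^(−1.11/0.736) = 0.2213.
Trapped volume = 552.0 × 0.2213 = 122.16 mL.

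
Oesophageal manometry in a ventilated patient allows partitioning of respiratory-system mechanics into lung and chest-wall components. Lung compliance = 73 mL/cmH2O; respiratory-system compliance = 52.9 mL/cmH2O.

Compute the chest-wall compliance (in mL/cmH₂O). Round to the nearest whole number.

1/Ccw = 1/Crs − 1/CL.
1/Ccw = 1/52.9 − 1/73 = 0.005205.
Ccw = 192.12 mL/cmH2O.

192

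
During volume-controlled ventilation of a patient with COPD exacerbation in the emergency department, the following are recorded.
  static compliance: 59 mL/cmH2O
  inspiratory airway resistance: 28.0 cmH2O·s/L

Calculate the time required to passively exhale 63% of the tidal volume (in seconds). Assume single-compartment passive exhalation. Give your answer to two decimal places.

1.64

τ = R × C = 28.0 × 59 mL/cmH2O = 28.0 × 0.059 L/cmH2O = 1.652 s.
Exhaled fraction f = 1 − e^(−t/τ) → t = −τ·ln(1 − f) = −1.652·ln(0.37) = 1.643 s.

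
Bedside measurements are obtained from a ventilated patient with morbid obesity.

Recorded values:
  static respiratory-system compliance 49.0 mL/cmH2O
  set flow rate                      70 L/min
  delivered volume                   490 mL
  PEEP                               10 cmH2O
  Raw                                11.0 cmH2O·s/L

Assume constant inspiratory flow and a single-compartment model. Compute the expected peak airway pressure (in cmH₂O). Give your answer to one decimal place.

32.8

Flow: 70 L/min ÷ 60 = 1.1667 L/s.
Equation of motion (constant flow): PIP = Vt/C + R·V̇ + PEEP.
PIP = 490/49.0 + 11.0×1.1667 + 10 = 10.0 + 12.834 + 10 = 32.834 cmH2O.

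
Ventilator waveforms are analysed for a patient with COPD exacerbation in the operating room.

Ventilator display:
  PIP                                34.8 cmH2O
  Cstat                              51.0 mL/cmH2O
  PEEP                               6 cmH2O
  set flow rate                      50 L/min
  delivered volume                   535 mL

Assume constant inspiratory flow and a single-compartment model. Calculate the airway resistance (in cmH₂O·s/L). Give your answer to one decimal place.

22.0

Flow: 50 L/min ÷ 60 = 0.8333 L/s.
Equation of motion (constant flow): PIP = Vt/C + R·V̇ + PEEP.
R·V̇ = PIP − Vt/C − PEEP = 34.8 − 535/51.0 − 6 = 34.8 − 10.49 − 6 = 18.31 cmH2O.
R = 18.31 / 0.8333 = 21.973 cmH2O·s/L.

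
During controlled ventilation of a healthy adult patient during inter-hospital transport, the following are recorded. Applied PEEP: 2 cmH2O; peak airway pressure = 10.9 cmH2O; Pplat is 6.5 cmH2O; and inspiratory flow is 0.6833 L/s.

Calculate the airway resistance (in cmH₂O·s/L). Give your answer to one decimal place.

6.4

Raw = (PIP − Pplat) / flow = (10.9 − 6.5) / 0.6833 = 4.4 / 0.6833 = 6.439 cmH2O·s/L.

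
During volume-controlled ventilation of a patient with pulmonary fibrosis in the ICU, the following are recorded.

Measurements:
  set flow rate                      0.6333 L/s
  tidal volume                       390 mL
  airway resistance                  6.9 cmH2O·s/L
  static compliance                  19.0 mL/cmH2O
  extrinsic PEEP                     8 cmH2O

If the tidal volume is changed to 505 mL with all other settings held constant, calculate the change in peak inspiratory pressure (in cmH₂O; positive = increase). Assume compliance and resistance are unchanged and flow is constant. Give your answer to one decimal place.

PIP = Vt/C + R·V̇ + PEEP (constant-flow equation of motion).
Only the elastic term changes: ΔPIP = ΔVt / C = (505 − 390) / 19.0 = 6.053 cmH2O.

6.1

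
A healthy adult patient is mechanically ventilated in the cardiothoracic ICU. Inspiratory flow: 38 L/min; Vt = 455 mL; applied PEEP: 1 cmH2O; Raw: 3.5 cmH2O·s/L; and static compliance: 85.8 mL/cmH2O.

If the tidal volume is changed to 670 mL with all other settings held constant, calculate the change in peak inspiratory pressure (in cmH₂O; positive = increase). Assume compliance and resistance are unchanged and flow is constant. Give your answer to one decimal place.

2.5

PIP = Vt/C + R·V̇ + PEEP (constant-flow equation of motion).
Only the elastic term changes: ΔPIP = ΔVt / C = (670 − 455) / 85.8 = 2.506 cmH2O.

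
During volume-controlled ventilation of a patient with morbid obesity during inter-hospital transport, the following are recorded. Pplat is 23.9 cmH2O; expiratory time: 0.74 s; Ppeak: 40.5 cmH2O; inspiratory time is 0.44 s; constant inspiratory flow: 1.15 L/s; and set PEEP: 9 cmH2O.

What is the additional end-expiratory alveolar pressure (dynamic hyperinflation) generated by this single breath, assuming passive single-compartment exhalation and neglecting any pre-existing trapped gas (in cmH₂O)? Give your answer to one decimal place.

Vt = flow × Ti = 1.15 L/s × 0.44 s × 1000 mL/L = 506.0 mL.
R = (PIP − Pplat)/V̇ = (40.5 − 23.9) / 1.15 = 16.6/1.15 = 14.435 cmH2O·s/L.
C = Vt/(Pplat − PEEP) = 506.0 / (23.9 − 9) = 506.0/14.9 = 33.96 mL/cmH2O.
τ = R × C = 14.435 × 0.03396 L/cmH2O = 0.4902 s.
Fraction remaining = e^(−Te/τ) = e^(−0.74/0.4902) = 0.221; trapped volume = 506.0 × 0.221 = 111.83 mL.
Additional alveolar pressure from trapping ≈ V_trapped / C = 111.83 / 33.96 = 3.293 cmH2O.

3.3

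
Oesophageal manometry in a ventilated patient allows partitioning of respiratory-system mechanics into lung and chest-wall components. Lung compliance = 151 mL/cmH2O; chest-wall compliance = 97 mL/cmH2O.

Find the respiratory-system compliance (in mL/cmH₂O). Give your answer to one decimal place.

Lung and chest wall are elastances in series: 1/Crs = 1/CL + 1/Ccw.
1/Crs = 1/151 + 1/97 = 0.01693.
Crs = 59.067 mL/cmH2O.

59.1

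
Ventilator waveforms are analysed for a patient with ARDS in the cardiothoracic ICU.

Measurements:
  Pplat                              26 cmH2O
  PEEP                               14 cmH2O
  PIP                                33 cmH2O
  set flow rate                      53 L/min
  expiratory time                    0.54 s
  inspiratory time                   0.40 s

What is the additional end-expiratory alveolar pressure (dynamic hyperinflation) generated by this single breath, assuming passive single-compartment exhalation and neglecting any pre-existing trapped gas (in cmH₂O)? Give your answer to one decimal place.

Flow: 53 L/min ÷ 60 = 0.8833 L/s.
Vt = flow × Ti = 0.8833 L/s × 0.40 s × 1000 mL/L = 353.32 mL.
R = (PIP − Pplat)/V̇ = (33 − 26) / 0.8833 = 7.0/0.8833 = 7.925 cmH2O·s/L.
C = Vt/(Pplat − PEEP) = 353.32 / (26 − 14) = 353.32/12.0 = 29.443 mL/cmH2O.
τ = R × C = 7.925 × 0.02944 L/cmH2O = 0.2333 s.
Fraction remaining = e^(−Te/τ) = e^(−0.54/0.2333) = 0.0988; trapped volume = 353.32 × 0.0988 = 34.908 mL.
Additional alveolar pressure from trapping ≈ V_trapped / C = 34.908 / 29.443 = 1.186 cmH2O.

1.2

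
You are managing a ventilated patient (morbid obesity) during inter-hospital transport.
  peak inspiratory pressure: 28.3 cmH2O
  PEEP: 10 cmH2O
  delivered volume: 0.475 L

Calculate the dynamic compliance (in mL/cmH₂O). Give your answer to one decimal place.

26.0

Dynamic compliance = Vt / (PIP − PEEP) = 475 / (28.3 − 10) = 475 / 18.3 = 25.956 mL/cmH2O.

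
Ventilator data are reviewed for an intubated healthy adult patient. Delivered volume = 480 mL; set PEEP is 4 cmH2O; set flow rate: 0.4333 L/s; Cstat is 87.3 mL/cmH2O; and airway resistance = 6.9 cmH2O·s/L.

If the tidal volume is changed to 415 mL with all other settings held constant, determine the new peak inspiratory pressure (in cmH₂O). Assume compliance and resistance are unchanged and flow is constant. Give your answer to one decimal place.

PIP = Vt/C + R·V̇ + PEEP (constant-flow equation of motion).
Only the elastic term changes: ΔPIP = ΔVt / C = (415 − 480) / 87.3 = -0.7446 cmH2O.
Original PIP = 480/87.3 + 6.9×0.4333 + 4 = 12.488 cmH2O; new PIP = 12.488 + (-0.7446) = 11.743 cmH2O.

11.7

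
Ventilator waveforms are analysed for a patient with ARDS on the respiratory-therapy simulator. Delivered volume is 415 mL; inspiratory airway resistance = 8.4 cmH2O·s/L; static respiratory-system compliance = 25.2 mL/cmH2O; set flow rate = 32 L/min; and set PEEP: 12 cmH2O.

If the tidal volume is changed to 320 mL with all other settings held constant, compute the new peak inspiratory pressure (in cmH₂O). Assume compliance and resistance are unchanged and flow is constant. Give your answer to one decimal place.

29.2

Flow: 32 L/min ÷ 60 = 0.5333 L/s.
PIP = Vt/C + R·V̇ + PEEP (constant-flow equation of motion).
Only the elastic term changes: ΔPIP = ΔVt / C = (320 − 415) / 25.2 = -3.77 cmH2O.
Original PIP = 415/25.2 + 8.4×0.5333 + 12 = 32.948 cmH2O; new PIP = 32.948 + (-3.77) = 29.178 cmH2O.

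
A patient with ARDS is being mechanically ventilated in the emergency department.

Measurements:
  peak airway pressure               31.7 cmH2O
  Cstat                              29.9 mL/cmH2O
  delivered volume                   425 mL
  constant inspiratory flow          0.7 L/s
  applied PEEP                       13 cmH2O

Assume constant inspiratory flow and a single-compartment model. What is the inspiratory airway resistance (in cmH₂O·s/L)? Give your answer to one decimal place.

Equation of motion (constant flow): PIP = Vt/C + R·V̇ + PEEP.
R·V̇ = PIP − Vt/C − PEEP = 31.7 − 425/29.9 − 13 = 31.7 − 14.214 − 13 = 4.486 cmH2O.
R = 4.486 / 0.7 = 6.409 cmH2O·s/L.

6.4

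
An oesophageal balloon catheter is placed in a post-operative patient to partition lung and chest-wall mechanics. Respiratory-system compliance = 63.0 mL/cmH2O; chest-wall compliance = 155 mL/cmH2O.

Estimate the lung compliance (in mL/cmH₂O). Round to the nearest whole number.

106

1/CL = 1/Crs − 1/Ccw.
1/CL = 1/63.0 − 1/155 = 0.009421.
CL = 106.15 mL/cmH2O.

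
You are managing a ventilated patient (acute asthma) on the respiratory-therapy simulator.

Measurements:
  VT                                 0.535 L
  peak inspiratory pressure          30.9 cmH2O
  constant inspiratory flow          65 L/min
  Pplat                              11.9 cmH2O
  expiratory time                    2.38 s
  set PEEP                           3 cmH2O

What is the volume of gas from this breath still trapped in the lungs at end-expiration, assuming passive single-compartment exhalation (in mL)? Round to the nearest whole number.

Flow: 65 L/min ÷ 60 = 1.0833 L/s.
R = (PIP − Pplat)/V̇ = (30.9 − 11.9) / 1.0833 = 19.0/1.0833 = 17.539 cmH2O·s/L.
C = Vt/(Pplat − PEEP) = 535.0 / (11.9 − 3) = 535.0/8.9 = 60.112 mL/cmH2O.
τ = R × C = 17.539 × 0.06011 L/cmH2O = 1.054 s.
Fraction remaining = e^(−Te/τ) = e^(−2.38/1.054) = 0.1046.
Trapped volume = 535.0 × 0.1046 = 55.961 mL.

56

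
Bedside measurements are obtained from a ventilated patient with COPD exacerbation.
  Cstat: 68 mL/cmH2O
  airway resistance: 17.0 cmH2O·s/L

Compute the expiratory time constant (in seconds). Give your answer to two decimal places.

τ = R × C = 17.0 × 68 mL/cmH2O = 17.0 × 0.068 L/cmH2O = 1.156 s.

1.16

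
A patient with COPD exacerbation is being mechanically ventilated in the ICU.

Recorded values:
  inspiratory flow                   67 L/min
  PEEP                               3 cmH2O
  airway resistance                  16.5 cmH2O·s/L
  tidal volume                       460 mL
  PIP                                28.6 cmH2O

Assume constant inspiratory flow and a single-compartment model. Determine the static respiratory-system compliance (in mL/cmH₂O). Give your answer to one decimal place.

Flow: 67 L/min ÷ 60 = 1.1167 L/s.
Equation of motion (constant flow): PIP = Vt/C + R·V̇ + PEEP.
Vt/C = PIP − R·V̇ − PEEP = 28.6 − 16.5×1.1167 − 3 = 28.6 − 18.426 − 3 = 7.174 cmH2O.
C = Vt / 7.174 = 460 / 7.174 = 64.12 mL/cmH2O.

64.1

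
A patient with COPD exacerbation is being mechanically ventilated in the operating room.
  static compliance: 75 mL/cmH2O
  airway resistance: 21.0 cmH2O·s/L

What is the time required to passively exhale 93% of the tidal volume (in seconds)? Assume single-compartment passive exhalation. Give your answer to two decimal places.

τ = R × C = 21.0 × 75 mL/cmH2O = 21.0 × 0.075 L/cmH2O = 1.575 s.
Exhaled fraction f = 1 − e^(−t/τ) → t = −τ·ln(1 − f) = −1.575·ln(0.07) = 4.188 s.

4.19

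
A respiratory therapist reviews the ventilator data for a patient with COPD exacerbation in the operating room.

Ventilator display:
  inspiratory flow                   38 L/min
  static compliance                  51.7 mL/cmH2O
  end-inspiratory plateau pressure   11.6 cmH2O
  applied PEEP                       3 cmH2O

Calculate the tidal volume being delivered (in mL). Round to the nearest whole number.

Vt = Cstat × (Pplat − PEEP) = 51.7 × (11.6 − 3) = 51.7 × 8.6 = 444.62 mL.

445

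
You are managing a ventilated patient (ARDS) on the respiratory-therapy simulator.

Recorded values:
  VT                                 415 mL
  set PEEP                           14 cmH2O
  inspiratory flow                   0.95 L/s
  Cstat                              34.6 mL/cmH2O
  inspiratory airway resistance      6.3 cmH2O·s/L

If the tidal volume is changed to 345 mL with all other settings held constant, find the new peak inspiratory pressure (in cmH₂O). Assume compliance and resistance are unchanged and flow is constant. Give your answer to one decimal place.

PIP = Vt/C + R·V̇ + PEEP (constant-flow equation of motion).
Only the elastic term changes: ΔPIP = ΔVt / C = (345 − 415) / 34.6 = -2.023 cmH2O.
Original PIP = 415/34.6 + 6.3×0.95 + 14 = 31.979 cmH2O; new PIP = 31.979 + (-2.023) = 29.956 cmH2O.

30.0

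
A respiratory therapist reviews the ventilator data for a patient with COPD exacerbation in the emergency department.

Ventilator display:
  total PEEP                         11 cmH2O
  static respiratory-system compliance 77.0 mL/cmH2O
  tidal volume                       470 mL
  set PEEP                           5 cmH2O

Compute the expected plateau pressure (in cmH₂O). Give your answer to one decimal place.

End-expiratory occlusion gives total PEEP = 11 cmH2O (intrinsic PEEP = 11 − 5 = 6). Use total PEEP for the elastic gradient.
Pplat = PEEPtotal + Vt / Cstat = 11 + 470 / 77.0 = 11 + 6.104 = 17.104 cmH2O.

17.1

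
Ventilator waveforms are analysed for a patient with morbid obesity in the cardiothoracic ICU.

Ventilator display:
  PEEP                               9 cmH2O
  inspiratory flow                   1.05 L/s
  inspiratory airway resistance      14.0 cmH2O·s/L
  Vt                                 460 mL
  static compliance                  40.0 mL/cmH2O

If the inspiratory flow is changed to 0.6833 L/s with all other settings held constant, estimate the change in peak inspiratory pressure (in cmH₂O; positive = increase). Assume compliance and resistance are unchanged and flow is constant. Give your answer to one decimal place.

PIP = Vt/C + R·V̇ + PEEP (constant-flow equation of motion).
Only the resistive term changes: ΔPIP = R × ΔV̇ = 14.0 × (0.6833 − 1.05) = 14.0 × -0.3667 = -5.134 cmH2O.

-5.1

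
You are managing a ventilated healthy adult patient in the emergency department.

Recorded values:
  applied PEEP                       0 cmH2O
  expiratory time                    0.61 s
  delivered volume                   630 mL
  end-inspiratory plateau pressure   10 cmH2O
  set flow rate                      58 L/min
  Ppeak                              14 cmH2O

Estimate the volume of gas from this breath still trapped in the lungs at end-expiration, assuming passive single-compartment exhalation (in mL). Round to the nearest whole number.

Flow: 58 L/min ÷ 60 = 0.9667 L/s.
R = (PIP − Pplat)/V̇ = (14 − 10) / 0.9667 = 4.0/0.9667 = 4.138 cmH2O·s/L.
C = Vt/(Pplat − PEEP) = 630.0 / (10 − 0) = 630.0/10.0 = 63.0 mL/cmH2O.
τ = R × C = 4.138 × 0.063 L/cmH2O = 0.2607 s.
Fraction remaining = e^(−Te/τ) = e^(−0.61/0.2607) = 0.09634.
Trapped volume = 630.0 × 0.09634 = 60.694 mL.

61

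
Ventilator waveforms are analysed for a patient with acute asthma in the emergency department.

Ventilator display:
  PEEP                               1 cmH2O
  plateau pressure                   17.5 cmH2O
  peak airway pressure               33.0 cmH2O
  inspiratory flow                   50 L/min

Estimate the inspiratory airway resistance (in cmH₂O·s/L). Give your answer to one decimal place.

Flow: 50 L/min ÷ 60 = 0.8333 L/s.
Raw = (PIP − Pplat) / flow = (33.0 − 17.5) / 0.8333 = 15.5 / 0.8333 = 18.601 cmH2O·s/L.

18.6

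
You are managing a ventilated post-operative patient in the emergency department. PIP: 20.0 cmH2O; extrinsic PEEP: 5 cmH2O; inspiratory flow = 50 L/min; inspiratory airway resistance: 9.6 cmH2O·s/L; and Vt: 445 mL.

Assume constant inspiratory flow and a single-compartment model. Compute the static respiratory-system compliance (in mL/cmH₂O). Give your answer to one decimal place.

63.6

Flow: 50 L/min ÷ 60 = 0.8333 L/s.
Equation of motion (constant flow): PIP = Vt/C + R·V̇ + PEEP.
Vt/C = PIP − R·V̇ − PEEP = 20.0 − 9.6×0.8333 − 5 = 20.0 − 8.0 − 5 = 7.0 cmH2O.
C = Vt / 7.0 = 445 / 7.0 = 63.571 mL/cmH2O.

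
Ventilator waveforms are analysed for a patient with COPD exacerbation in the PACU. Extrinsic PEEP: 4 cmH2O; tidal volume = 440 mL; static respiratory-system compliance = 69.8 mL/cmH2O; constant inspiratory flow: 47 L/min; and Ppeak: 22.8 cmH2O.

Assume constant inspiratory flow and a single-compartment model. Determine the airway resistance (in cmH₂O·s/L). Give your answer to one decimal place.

16.0

Flow: 47 L/min ÷ 60 = 0.7833 L/s.
Equation of motion (constant flow): PIP = Vt/C + R·V̇ + PEEP.
R·V̇ = PIP − Vt/C − PEEP = 22.8 − 440/69.8 − 4 = 22.8 − 6.304 − 4 = 12.496 cmH2O.
R = 12.496 / 0.7833 = 15.953 cmH2O·s/L.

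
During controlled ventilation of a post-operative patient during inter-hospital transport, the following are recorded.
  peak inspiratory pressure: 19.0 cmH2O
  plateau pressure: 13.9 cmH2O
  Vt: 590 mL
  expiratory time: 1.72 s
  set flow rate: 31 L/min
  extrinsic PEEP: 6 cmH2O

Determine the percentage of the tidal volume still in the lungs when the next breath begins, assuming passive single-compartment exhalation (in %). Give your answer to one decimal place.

9.7

Flow: 31 L/min ÷ 60 = 0.5167 L/s.
R = (PIP − Pplat)/V̇ = (19.0 − 13.9) / 0.5167 = 5.1/0.5167 = 9.87 cmH2O·s/L.
C = Vt/(Pplat − PEEP) = 590.0 / (13.9 − 6) = 590.0/7.9 = 74.684 mL/cmH2O.
τ = R × C = 9.87 × 0.07468 L/cmH2O = 0.7371 s.
Fraction remaining at end-expiration = e^(−Te/τ) = e^(−1.72/0.7371) = 0.09696 → 9.696%.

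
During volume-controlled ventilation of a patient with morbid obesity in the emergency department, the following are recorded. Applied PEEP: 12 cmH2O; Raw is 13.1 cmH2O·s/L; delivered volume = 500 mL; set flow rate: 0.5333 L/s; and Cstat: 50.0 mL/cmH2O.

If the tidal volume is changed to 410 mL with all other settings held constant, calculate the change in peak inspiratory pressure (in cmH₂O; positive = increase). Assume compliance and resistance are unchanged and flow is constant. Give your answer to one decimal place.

PIP = Vt/C + R·V̇ + PEEP (constant-flow equation of motion).
Only the elastic term changes: ΔPIP = ΔVt / C = (410 − 500) / 50.0 = -1.8 cmH2O.

-1.8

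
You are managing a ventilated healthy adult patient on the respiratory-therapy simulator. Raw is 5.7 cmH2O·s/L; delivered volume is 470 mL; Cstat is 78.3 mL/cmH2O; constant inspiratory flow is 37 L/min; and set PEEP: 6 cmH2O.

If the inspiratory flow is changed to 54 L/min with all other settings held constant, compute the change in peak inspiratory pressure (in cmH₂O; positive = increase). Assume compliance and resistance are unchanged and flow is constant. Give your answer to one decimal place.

Flow: 37 L/min ÷ 60 = 0.6167 L/s.
New flow: 54 L/min ÷ 60 = 0.9 L/s.
PIP = Vt/C + R·V̇ + PEEP (constant-flow equation of motion).
Only the resistive term changes: ΔPIP = R × ΔV̇ = 5.7 × (0.9 − 0.6167) = 5.7 × 0.2833 = 1.615 cmH2O.

1.6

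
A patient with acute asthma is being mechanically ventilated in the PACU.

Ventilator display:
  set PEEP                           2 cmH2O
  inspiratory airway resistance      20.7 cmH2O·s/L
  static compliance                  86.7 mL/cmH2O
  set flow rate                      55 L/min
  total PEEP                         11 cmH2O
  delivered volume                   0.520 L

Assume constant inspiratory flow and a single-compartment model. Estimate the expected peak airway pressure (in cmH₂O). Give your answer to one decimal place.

36.0

Flow: 55 L/min ÷ 60 = 0.9167 L/s.
Total PEEP = 11 cmH2O (set 2 + intrinsic 9); this is the baseline alveolar pressure.
Equation of motion (constant flow): PIP = Vt/C + R·V̇ + PEEP.
PIP = 520/86.7 + 20.7×0.9167 + 11 = 5.998 + 18.976 + 11 = 35.974 cmH2O.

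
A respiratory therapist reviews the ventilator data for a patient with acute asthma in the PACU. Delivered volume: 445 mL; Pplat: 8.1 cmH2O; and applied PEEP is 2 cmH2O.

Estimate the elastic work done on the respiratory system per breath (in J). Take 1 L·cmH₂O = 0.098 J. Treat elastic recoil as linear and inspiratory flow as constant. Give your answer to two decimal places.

0.13

Elastic work ≈ ½ × (Pplat − PEEP) × Vt = 0.5 × (8.1 − 2) × 0.445 L = 0.5 × 6.1 × 0.445 = 1.357 L·cmH2O.
× 0.098 J/(L·cmH2O) → 0.133 J.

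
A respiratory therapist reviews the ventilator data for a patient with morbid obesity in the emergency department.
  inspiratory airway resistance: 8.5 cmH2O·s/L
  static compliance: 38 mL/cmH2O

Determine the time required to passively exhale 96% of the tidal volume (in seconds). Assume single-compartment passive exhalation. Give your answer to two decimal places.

τ = R × C = 8.5 × 38 mL/cmH2O = 8.5 × 0.038 L/cmH2O = 0.323 s.
Exhaled fraction f = 1 − e^(−t/τ) → t = −τ·ln(1 − f) = −0.323·ln(0.04) = 1.04 s.

1.04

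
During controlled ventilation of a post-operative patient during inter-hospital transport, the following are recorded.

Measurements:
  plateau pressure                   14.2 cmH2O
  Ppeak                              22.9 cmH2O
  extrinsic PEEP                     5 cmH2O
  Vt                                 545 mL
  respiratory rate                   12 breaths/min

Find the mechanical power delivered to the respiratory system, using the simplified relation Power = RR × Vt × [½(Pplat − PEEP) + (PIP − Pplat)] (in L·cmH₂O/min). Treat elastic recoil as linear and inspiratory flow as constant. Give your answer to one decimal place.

87.0

Per-breath work = Vt × [½(Pplat−PEEP) + (PIP−Pplat)] = 0.545 × [0.5×9.2 + 8.7] = 0.545 × 13.3 = 7.249 L·cmH2O.
Power = 12 × 7.249 = 86.988 L·cmH2O/min.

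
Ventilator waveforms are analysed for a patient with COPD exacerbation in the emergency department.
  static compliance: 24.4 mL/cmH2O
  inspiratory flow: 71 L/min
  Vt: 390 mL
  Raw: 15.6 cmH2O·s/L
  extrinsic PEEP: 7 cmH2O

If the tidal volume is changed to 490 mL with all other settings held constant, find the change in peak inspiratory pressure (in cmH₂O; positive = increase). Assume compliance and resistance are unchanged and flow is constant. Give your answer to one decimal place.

PIP = Vt/C + R·V̇ + PEEP (constant-flow equation of motion).
Only the elastic term changes: ΔPIP = ΔVt / C = (490 − 390) / 24.4 = 4.098 cmH2O.

4.1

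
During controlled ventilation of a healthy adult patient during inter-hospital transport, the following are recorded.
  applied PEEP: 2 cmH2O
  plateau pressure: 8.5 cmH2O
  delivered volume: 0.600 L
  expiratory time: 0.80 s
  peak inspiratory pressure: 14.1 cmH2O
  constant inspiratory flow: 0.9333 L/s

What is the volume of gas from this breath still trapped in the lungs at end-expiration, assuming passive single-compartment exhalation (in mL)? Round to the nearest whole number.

R = (PIP − Pplat)/V̇ = (14.1 − 8.5) / 0.9333 = 5.6/0.9333 = 6.0 cmH2O·s/L.
C = Vt/(Pplat − PEEP) = 600.0 / (8.5 − 2) = 600.0/6.5 = 92.308 mL/cmH2O.
τ = R × C = 6.0 × 0.09231 L/cmH2O = 0.5539 s.
Fraction remaining = e^(−Te/τ) = e^(−0.80/0.5539) = 0.2359.
Trapped volume = 600.0 × 0.2359 = 141.54 mL.

142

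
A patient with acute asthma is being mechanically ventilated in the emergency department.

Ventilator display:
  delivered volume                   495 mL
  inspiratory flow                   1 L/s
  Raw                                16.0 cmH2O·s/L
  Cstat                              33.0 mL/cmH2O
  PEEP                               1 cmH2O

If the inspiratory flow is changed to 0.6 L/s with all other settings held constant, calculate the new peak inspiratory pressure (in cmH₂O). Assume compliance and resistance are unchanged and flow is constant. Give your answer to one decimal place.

25.6

PIP = Vt/C + R·V̇ + PEEP (constant-flow equation of motion).
Only the resistive term changes: ΔPIP = R × ΔV̇ = 16.0 × (0.6 − 1) = 16.0 × -0.4 = -6.4 cmH2O.
Original PIP = 495/33.0 + 16.0×1 + 1 = 32.0 cmH2O; new PIP = 32.0 + (-6.4) = 25.6 cmH2O.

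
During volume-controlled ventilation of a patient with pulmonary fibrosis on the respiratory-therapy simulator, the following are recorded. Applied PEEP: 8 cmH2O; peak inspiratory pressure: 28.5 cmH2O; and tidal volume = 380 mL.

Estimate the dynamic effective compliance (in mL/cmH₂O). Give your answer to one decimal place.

Dynamic compliance = Vt / (PIP − PEEP) = 380 / (28.5 − 8) = 380 / 20.5 = 18.537 mL/cmH2O.

18.5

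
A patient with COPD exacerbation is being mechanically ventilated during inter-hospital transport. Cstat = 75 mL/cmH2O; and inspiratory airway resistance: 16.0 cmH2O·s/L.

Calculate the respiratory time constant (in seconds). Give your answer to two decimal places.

1.20

τ = R × C = 16.0 × 75 mL/cmH2O = 16.0 × 0.075 L/cmH2O = 1.2 s.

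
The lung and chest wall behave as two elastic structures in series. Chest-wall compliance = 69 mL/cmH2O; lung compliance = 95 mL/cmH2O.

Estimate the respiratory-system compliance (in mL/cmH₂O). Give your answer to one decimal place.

Lung and chest wall are elastances in series: 1/Crs = 1/CL + 1/Ccw.
1/Crs = 1/95 + 1/69 = 0.02502.
Crs = 39.968 mL/cmH2O.

40.0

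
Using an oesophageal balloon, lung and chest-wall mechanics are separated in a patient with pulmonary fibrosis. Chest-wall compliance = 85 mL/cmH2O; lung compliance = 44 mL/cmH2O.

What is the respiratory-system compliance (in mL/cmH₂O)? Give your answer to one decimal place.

29.0

Lung and chest wall are elastances in series: 1/Crs = 1/CL + 1/Ccw.
1/Crs = 1/44 + 1/85 = 0.03449.
Crs = 28.994 mL/cmH2O.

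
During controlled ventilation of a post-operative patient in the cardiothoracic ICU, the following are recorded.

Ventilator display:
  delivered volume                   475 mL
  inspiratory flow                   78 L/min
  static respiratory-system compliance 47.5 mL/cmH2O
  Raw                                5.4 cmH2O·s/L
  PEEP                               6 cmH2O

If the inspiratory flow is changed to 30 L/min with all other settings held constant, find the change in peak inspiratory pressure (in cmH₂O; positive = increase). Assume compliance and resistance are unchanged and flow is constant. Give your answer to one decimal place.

-4.3

Flow: 78 L/min ÷ 60 = 1.3 L/s.
New flow: 30 L/min ÷ 60 = 0.5 L/s.
PIP = Vt/C + R·V̇ + PEEP (constant-flow equation of motion).
Only the resistive term changes: ΔPIP = R × ΔV̇ = 5.4 × (0.5 − 1.3) = 5.4 × -0.8 = -4.32 cmH2O.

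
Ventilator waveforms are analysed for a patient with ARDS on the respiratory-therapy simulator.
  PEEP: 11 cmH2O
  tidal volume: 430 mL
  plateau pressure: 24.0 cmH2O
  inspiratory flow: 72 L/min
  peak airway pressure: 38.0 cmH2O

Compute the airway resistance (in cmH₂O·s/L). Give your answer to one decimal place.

11.7

Flow: 72 L/min ÷ 60 = 1.2 L/s.
Raw = (PIP − Pplat) / flow = (38.0 − 24.0) / 1.2 = 14.0 / 1.2 = 11.667 cmH2O·s/L.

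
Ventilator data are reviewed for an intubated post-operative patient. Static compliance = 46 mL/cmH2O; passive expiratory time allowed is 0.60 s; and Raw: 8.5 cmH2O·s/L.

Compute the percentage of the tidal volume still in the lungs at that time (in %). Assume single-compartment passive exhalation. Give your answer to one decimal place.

τ = R × C = 8.5 × 46 mL/cmH2O = 8.5 × 0.046 L/cmH2O = 0.391 s.
Passive exhalation: V(t)/V₀ = e^(−t/τ) = e^(−0.60/0.391) = 0.2156.
Fraction remaining = 0.2156 → 21.56%.

21.6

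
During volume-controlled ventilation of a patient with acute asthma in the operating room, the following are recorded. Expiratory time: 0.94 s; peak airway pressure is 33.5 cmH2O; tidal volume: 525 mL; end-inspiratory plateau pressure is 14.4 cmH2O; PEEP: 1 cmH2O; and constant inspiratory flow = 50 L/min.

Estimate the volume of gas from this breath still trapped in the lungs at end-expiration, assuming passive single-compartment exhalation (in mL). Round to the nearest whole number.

Flow: 50 L/min ÷ 60 = 0.8333 L/s.
R = (PIP − Pplat)/V̇ = (33.5 − 14.4) / 0.8333 = 19.1/0.8333 = 22.921 cmH2O·s/L.
C = Vt/(Pplat − PEEP) = 525.0 / (14.4 − 1) = 525.0/13.4 = 39.179 mL/cmH2O.
τ = R × C = 22.921 × 0.03918 L/cmH2O = 0.898 s.
Fraction remaining = e^(−Te/τ) = e^(−0.94/0.898) = 0.3511.
Trapped volume = 525.0 × 0.3511 = 184.33 mL.

184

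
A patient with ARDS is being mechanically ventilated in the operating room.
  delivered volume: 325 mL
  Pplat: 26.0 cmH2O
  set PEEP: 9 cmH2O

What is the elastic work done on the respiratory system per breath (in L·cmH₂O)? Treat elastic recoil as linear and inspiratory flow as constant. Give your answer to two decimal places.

2.76

Elastic work ≈ ½ × (Pplat − PEEP) × Vt = 0.5 × (26.0 − 9) × 0.325 L = 0.5 × 17.0 × 0.325 = 2.763 L·cmH2O.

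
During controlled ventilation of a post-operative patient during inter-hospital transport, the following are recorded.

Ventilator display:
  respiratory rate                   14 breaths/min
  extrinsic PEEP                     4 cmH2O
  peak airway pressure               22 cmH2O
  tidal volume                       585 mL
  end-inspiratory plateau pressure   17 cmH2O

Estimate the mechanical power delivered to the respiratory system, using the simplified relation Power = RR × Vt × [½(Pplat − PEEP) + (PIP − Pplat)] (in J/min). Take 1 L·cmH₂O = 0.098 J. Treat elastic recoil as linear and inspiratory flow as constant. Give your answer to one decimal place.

9.2

Per-breath work = Vt × [½(Pplat−PEEP) + (PIP−Pplat)] = 0.585 × [0.5×13.0 + 5.0] = 0.585 × 11.5 = 6.728 L·cmH2O.
Power = 14 × 6.728 = 94.192 L·cmH2O/min.
× 0.098 J/(L·cmH2O) → 9.231 J/min.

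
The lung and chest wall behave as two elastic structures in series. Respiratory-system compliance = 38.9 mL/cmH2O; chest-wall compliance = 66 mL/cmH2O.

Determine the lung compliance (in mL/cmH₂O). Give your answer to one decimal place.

94.7

1/CL = 1/Crs − 1/Ccw.
1/CL = 1/38.9 − 1/66 = 0.01056.
CL = 94.697 mL/cmH2O.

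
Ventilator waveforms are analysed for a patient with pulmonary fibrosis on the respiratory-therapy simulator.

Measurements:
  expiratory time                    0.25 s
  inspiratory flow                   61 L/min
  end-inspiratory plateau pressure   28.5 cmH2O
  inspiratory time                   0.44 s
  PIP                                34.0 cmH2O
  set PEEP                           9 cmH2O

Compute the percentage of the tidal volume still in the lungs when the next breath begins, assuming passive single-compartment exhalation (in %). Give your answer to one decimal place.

13.3

Flow: 61 L/min ÷ 60 = 1.0167 L/s.
Vt = flow × Ti = 1.0167 L/s × 0.44 s × 1000 mL/L = 447.35 mL.
R = (PIP − Pplat)/V̇ = (34.0 − 28.5) / 1.0167 = 5.5/1.0167 = 5.41 cmH2O·s/L.
C = Vt/(Pplat − PEEP) = 447.35 / (28.5 − 9) = 447.35/19.5 = 22.941 mL/cmH2O.
τ = R × C = 5.41 × 0.02294 L/cmH2O = 0.1241 s.
Fraction remaining at end-expiration = e^(−Te/τ) = e^(−0.25/0.1241) = 0.1334 → 13.34%.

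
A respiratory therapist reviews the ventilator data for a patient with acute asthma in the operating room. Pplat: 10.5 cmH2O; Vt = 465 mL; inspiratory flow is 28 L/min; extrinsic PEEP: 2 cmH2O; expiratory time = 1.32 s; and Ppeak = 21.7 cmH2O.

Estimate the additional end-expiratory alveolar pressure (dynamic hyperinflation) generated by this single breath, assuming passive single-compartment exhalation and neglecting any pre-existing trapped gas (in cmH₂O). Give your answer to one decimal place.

3.1

Flow: 28 L/min ÷ 60 = 0.4667 L/s.
R = (PIP − Pplat)/V̇ = (21.7 − 10.5) / 0.4667 = 11.2/0.4667 = 23.998 cmH2O·s/L.
C = Vt/(Pplat − PEEP) = 465.0 / (10.5 − 2) = 465.0/8.5 = 54.706 mL/cmH2O.
τ = R × C = 23.998 × 0.05471 L/cmH2O = 1.313 s.
Fraction remaining = e^(−Te/τ) = e^(−1.32/1.313) = 0.3659; trapped volume = 465.0 × 0.3659 = 170.14 mL.
Additional alveolar pressure from trapping ≈ V_trapped / C = 170.14 / 54.706 = 3.11 cmH2O.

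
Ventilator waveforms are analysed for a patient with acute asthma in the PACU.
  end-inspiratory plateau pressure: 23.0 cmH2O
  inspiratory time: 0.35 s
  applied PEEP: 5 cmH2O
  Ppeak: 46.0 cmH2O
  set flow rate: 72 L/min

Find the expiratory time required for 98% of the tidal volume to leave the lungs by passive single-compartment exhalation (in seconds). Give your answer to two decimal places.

Flow: 72 L/min ÷ 60 = 1.2 L/s.
Vt = flow × Ti = 1.2 L/s × 0.35 s × 1000 mL/L = 420.0 mL.
R = (PIP − Pplat)/V̇ = (46.0 − 23.0) / 1.2 = 23.0/1.2 = 19.167 cmH2O·s/L.
C = Vt/(Pplat − PEEP) = 420.0 / (23.0 − 5) = 420.0/18.0 = 23.333 mL/cmH2O.
τ = R × C = 19.167 × 0.02333 L/cmH2O = 0.4472 s.
t = −τ·ln(1 − 0.98) = −0.4472·ln(0.02) = 1.749 s.

1.75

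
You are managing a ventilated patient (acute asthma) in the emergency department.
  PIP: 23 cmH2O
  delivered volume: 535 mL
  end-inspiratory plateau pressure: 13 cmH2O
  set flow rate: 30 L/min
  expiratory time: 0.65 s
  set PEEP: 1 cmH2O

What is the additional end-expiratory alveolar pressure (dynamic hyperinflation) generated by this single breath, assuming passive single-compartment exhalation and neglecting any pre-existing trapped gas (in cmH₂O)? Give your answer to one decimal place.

5.8

Flow: 30 L/min ÷ 60 = 0.5 L/s.
R = (PIP − Pplat)/V̇ = (23 − 13) / 0.5 = 10.0/0.5 = 20.0 cmH2O·s/L.
C = Vt/(Pplat − PEEP) = 535.0 / (13 − 1) = 535.0/12.0 = 44.583 mL/cmH2O.
τ = R × C = 20.0 × 0.04458 L/cmH2O = 0.8916 s.
Fraction remaining = e^(−Te/τ) = e^(−0.65/0.8916) = 0.4824; trapped volume = 535.0 × 0.4824 = 258.08 mL.
Additional alveolar pressure from trapping ≈ V_trapped / C = 258.08 / 44.583 = 5.789 cmH2O.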